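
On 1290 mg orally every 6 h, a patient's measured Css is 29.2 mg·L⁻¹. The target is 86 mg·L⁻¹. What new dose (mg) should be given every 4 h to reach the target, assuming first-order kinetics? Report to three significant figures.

2530 mg

With linear kinetics, Css is proportional to dose rate (D/τ) at fixed clearance.
D₂ = D₁ × (Css,target / Css,current) × (τ₂/τ₁) = 1290 × (86/29.2) × (4/6) = 2533 mg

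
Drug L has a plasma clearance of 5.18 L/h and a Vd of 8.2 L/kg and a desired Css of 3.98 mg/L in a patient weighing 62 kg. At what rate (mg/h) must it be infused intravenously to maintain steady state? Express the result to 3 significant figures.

20.6 mg/h

At steady state, infusion rate equals elimination rate: rate in = CL × Css.
Rate = CL × Css = 5.180 × 3.98 = 20.62 mg/h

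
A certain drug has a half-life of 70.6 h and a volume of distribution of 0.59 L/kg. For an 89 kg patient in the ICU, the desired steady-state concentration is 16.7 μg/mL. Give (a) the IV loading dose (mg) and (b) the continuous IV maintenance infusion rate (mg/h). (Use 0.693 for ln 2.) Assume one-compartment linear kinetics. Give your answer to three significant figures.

(a) 877 mg; (b) 8.61 mg/h

Vd(total) = 89 kg × 0.59 L/kg = 52.51 L
LD = Vd × C = 52.51 × 16.7 = 876.9 mg
CL = 0.693 × Vd / t½ = 0.693 × 52.51 / 70.6 = 0.5154 L/h
Infusion rate = CL × Css = 0.5154 × 16.7 = 8.607 mg/h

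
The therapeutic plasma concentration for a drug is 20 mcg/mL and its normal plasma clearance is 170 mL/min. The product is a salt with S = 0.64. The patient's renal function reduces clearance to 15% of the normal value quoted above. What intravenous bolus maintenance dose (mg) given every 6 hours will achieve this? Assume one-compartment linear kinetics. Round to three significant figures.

287 mg

Convert clearance: 170 mL/min × 60 min/h ÷ 1000 mL/L = 10.20 L/h
Patient clearance = 0.15 × 10.20 = 1.530 L/h
At steady state, dose per interval replaces the amount cleared in that interval: S·D/τ = CL·Css.
D = CL × Css × τ / S = 1.530 × 20 × 6 / 0.64 = 286.9 mg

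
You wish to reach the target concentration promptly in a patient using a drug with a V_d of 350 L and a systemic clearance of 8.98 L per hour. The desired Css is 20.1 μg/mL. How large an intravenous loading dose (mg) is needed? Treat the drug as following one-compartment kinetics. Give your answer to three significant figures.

LD is governed by Vd — clearance does not enter the loading-dose calculation.
LD = Vd × C = 350.0 × 20.10 = 7035 mg

7040 mg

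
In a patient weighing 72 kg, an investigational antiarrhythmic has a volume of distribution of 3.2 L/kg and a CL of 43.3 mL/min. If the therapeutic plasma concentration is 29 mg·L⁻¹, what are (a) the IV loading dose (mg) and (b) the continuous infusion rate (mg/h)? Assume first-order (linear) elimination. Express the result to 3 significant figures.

(a) 6680 mg; (b) 75.3 mg/h

Vd = 3.2 L/kg × 72 kg = 230.4 L
Loading: fill Vd to C_target → 230.4 L × 29 mg/L = 6682 mg
CL = 43.3 mL/min × 60/1000 = 2.598 L/h
Infusion rate = 2.598 L/h × 29 mg/L = 75.34 mg/h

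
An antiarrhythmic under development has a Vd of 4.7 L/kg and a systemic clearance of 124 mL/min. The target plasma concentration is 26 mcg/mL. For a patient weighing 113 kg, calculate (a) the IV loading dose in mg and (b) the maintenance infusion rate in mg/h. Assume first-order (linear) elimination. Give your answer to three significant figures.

Vd = 4.7 L/kg × 113 kg = 531.1 L
LD = Vd · C_target = 531.1 × 26 = 13810 mg
CL = 124 mL/min = 124 × 0.06 = 7.440 L/h
Maintenance infusion rate = CL × Css = 7.440 × 26 = 193.4 mg/h

(a) 13800 mg; (b) 193 mg/h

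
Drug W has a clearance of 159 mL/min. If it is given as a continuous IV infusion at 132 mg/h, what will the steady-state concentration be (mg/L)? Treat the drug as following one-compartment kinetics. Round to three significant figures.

13.8 mg/L

CL = 159 mL/min × 60/1000 = 9.540 L/h
Css = rate / CL = 132 / 9.540 = 13.84 mg/L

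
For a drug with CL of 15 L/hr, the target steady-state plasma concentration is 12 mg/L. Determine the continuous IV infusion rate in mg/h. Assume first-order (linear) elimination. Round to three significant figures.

180 mg/h

R₀ = 15.00 × 12 = 180.0 mg/h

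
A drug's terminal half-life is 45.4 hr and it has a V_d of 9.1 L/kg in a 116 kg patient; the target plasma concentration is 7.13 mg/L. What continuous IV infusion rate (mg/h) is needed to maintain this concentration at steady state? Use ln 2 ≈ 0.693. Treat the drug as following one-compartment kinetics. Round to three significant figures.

Total Vd = 9.1 × 116 = 1056 L
k = 0.693/45.4 = 0.01526 h⁻¹, so CL = k·Vd = 0.01526 × 1056 = 16.11 L/h
Infusion rate = CL × Css = 16.11 × 7.13 = 114.9 mg/h

115 mg/h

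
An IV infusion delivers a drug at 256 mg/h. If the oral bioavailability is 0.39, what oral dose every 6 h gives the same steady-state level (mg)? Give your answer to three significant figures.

3940 mg

To maintain the same Css, the systemic dosing rate must be unchanged: F·D/τ = infusion rate.
D = rate × τ / F = 256 × 6 / 0.39 = 3938 mg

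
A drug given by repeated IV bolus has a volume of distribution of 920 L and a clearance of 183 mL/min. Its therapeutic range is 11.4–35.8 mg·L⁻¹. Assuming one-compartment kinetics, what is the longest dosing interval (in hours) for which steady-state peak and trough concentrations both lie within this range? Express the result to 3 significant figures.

CL = 183 mL/min = 183 × 0.06 = 10.98 L/h
k = CL / Vd = 10.98 / 920.0 = 0.01193 h⁻¹
Between IV bolus doses, concentration decays as C = C₀·e^(−kτ), so C_peak/C_trough = e^(kτ).
τ_max = ln(C_peak/C_trough) / k = ln(35.8/11.4) / 0.01193 = 1.144 / 0.01193 = 95.89 h

95.9 h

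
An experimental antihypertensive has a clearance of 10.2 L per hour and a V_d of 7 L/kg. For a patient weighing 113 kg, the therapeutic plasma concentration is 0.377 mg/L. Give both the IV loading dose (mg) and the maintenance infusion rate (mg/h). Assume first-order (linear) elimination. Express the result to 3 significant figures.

Vd(total) = 113 kg × 7 L/kg = 791.0 L
Loading: fill Vd to C_target → 791.0 L × 0.377 mg/L = 298.2 mg
Maintenance infusion rate = CL × Css = 10.20 × 0.377 = 3.845 mg/h

(a) 298 mg; (b) 3.85 mg/h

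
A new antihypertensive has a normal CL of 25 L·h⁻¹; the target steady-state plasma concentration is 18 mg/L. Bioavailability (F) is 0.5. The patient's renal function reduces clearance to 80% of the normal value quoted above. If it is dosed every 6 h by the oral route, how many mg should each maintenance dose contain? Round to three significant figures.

Patient clearance = 0.8 × 25.00 = 20.00 L/h
D = CL × Css × τ / F = 20.00 × 18 × 6 / 0.5 = 4320 mg

4320 mg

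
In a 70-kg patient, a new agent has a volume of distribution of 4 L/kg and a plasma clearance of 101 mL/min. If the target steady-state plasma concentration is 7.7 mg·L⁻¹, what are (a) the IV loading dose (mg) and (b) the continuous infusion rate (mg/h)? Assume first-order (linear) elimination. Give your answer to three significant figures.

(a) 2160 mg; (b) 46.7 mg/h

Vd = 4 L/kg × 70 kg = 280.0 L
Loading dose = Vd × C = 280.0 × 7.7 = 2156 mg
CL = 101 mL/min × 60/1000 = 6.060 L/h
Maintenance: replace elimination → rate = CL × Css = 6.060 × 7.7 = 46.66 mg/h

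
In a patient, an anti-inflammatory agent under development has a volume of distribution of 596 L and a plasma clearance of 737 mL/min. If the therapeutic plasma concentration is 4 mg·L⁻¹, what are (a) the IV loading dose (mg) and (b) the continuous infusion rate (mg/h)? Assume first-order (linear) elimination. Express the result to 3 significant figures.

(a) 2380 mg; (b) 177 mg/h

LD = Vd · C_target = 596.0 × 4 = 2384 mg
CL = 737 mL/min × 60/1000 = 44.22 L/h
Infusion rate = 44.22 L/h × 4 mg/L = 176.9 mg/h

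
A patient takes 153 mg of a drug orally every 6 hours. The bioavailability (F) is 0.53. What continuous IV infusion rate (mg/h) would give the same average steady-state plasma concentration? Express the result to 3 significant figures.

13.5 mg/h

Equivalent systemic input: infusion rate = F·D/τ.
Rate = 0.53 × 153 / 6 = 13.52 mg/h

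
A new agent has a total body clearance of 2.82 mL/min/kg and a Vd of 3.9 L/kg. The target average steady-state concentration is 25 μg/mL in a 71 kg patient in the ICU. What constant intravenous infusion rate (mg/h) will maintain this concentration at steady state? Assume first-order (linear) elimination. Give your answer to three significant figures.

CL = 2.82 mL/min/kg × 71 kg = 200.2 mL/min = 200.2 × 60/1000 = 12.01 L/h
R₀ = 12.01 × 25 = 300.3 mg/h

300 mg/h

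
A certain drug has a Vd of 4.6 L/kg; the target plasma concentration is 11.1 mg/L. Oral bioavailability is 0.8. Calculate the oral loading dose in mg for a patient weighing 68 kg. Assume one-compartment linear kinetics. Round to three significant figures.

Vd(total) = 68 kg × 4.6 L/kg = 312.8 L
The loading dose fills Vd to the target concentration.
LD = Vd × C / F = 312.8 × 11.10 / 0.8 = 4340 mg

4340 mg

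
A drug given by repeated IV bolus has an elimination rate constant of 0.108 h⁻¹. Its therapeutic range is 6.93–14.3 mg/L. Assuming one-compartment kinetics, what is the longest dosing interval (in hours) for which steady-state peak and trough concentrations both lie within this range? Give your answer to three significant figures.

Between IV bolus doses, concentration decays as C = C₀·e^(−kτ), so C_peak/C_trough = e^(kτ).
τ_max = ln(C_peak/C_trough) / k = ln(14.3/6.93) / 0.1080 = 0.7244 / 0.1080 = 6.707 h

6.71 h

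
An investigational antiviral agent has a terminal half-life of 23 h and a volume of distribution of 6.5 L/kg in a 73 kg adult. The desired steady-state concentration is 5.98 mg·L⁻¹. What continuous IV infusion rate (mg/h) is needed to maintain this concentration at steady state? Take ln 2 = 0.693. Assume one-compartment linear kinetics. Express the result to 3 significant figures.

85.5 mg/h

Vd = 6.5 L/kg × 73 kg = 474.5 L
CL = ln 2 · Vd / t½ = 0.693 × 474.5 / 23 = 14.30 L/h
Infusion rate = CL × Css = 14.30 × 5.98 = 85.51 mg/h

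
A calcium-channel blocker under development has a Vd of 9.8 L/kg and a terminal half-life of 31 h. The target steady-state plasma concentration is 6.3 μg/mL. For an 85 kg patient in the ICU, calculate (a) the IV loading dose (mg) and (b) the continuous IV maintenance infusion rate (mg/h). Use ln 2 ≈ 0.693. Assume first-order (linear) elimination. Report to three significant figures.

(a) 5250 mg; (b) 117 mg/h

Vd(total) = 85 kg × 9.8 L/kg = 833.0 L
LD = Vd × C = 833.0 × 6.3 = 5248 mg
CL = 0.693 × Vd / t½ = 0.693 × 833.0 / 31 = 18.62 L/h
Infusion rate = CL × Css = 18.62 × 6.3 = 117.3 mg/h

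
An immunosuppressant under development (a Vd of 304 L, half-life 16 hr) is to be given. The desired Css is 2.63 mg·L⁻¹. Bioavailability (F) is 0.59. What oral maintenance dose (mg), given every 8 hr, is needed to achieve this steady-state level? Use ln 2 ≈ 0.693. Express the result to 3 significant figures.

CL = ln 2 · Vd / t½ = 0.693 × 304.0 / 16 = 13.17 L/h
D = CL × Css × τ / F = 13.17 × 2.63 × 8 / 0.59 = 469.7 mg

470 mg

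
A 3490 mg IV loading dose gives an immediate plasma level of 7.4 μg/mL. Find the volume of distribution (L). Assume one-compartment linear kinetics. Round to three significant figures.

472 L

Immediately after an IV bolus, C₀ = Dose / Vd, so Vd = Dose / C₀.
Vd = 3490 / 7.4 = 471.6 L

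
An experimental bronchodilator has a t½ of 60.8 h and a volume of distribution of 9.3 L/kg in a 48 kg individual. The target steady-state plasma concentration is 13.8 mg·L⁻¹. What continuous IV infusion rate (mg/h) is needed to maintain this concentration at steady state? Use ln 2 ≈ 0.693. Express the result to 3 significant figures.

Total Vd = 9.3 × 48 = 446.4 L
CL = ln 2 · Vd / t½ = 0.693 × 446.4 / 60.8 = 5.088 L/h
Infusion rate = CL × Css = 5.088 × 13.8 = 70.21 mg/h

70.2 mg/h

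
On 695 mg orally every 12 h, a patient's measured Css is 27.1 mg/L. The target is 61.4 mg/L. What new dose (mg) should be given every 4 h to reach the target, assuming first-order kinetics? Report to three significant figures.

With linear kinetics, Css is proportional to dose rate (D/τ) at fixed clearance.
D₂ = D₁ × (Css,target / Css,current) × (τ₂/τ₁) = 695 × (61.4/27.1) × (4/12) = 524.9 mg

525 mg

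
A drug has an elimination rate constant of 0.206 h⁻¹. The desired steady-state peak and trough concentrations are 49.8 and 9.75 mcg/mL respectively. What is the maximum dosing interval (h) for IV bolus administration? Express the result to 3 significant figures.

Between IV bolus doses, concentration decays as C = C₀·e^(−kτ), so C_peak/C_trough = e^(kτ).
τ_max = ln(C_peak/C_trough) / k = ln(49.8/9.75) / 0.2060 = 1.631 / 0.2060 = 7.917 h

7.92 h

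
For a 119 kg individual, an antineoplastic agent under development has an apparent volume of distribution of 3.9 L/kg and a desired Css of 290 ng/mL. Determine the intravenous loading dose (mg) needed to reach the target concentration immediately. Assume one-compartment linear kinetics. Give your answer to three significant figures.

Vd = 3.9 L/kg × 119 kg = 464.1 L
C = 290 ng/mL = 0.2900 mg/L
LD = Vd × C = 464.1 × 0.2900 = 134.6 mg

135 mg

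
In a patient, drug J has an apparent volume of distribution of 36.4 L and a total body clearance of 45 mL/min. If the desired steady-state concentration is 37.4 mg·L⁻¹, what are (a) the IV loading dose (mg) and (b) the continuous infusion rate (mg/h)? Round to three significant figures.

(a) 1360 mg; (b) 101 mg/h

Loading: fill Vd to C_target → 36.40 L × 37.4 mg/L = 1361 mg
CL = 45 mL/min × 60/1000 = 2.700 L/h
Maintenance infusion rate = CL × Css = 2.700 × 37.4 = 101.0 mg/h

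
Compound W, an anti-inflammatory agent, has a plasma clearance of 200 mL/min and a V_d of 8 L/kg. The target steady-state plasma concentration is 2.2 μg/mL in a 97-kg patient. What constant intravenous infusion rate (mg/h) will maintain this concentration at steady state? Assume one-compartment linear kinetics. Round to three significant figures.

CL = 200 mL/min = 200 × 0.06 = 12.00 L/h
Maintenance depends on clearance, not Vd — rate in must match rate out.
R₀ = 12.00 × 2.2 = 26.40 mg/h

26.4 mg/h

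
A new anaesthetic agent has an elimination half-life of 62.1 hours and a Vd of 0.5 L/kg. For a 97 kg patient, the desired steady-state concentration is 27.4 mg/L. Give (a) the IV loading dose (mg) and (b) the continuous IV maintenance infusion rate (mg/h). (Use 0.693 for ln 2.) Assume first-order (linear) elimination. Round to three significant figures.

(a) 1330 mg; (b) 14.8 mg/h

Vd = 0.5 L/kg × 97 kg = 48.50 L
LD = Vd × C = 48.50 × 27.4 = 1329 mg
CL = 0.693 × Vd / t½ = 0.693 × 48.50 / 62.1 = 0.5412 L/h
Infusion rate = CL × Css = 0.5412 × 27.4 = 14.83 mg/h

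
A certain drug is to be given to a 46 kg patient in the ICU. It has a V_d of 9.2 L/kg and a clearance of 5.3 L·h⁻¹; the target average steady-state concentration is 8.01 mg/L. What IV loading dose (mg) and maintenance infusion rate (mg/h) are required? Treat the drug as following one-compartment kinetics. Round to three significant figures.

Vd = 9.2 L/kg × 46 kg = 423.2 L
LD = Vd · C_target = 423.2 × 8.01 = 3390 mg
Maintenance infusion rate = CL × Css = 5.300 × 8.01 = 42.45 mg/h

(a) 3390 mg; (b) 42.5 mg/h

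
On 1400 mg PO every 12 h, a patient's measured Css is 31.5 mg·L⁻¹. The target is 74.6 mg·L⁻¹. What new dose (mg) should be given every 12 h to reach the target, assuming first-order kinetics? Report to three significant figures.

With linear kinetics, Css is proportional to dose rate (D/τ) at fixed clearance.
D₂ = D₁ × (Css,target / Css,current) = 1400 × 74.6/31.5 = 3316 mg

3320 mg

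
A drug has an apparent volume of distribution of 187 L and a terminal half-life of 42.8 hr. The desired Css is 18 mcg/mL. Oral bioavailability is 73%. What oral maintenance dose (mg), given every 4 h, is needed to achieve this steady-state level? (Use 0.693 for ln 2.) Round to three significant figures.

CL = ln 2 · Vd / t½ = 0.693 × 187.0 / 42.8 = 3.028 L/h
D = CL × Css × τ / F = 3.028 × 18 × 4 / 0.73 = 298.7 mg

299 mg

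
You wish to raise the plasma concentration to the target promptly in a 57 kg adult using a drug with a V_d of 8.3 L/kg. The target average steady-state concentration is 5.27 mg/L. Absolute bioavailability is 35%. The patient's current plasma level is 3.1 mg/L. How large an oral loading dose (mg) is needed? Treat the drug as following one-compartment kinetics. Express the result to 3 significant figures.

2930 mg

Vd(total) = 57 kg × 8.3 L/kg = 473.1 L
The loading dose fills Vd to the target concentration.
Concentration deficit ΔC = 5.27 − 3.1 = 2.170 mg/L
LD = Vd × ΔC / F = 473.1 × 2.170 / 0.35 = 2933 mg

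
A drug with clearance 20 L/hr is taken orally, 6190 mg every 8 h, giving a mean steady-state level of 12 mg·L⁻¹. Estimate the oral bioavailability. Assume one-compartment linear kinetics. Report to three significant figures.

F·D/τ = CL·Css at steady state → F = CL·Css·τ / D.
F = 20 × 12 × 8 / 6190 = 0.310

0.310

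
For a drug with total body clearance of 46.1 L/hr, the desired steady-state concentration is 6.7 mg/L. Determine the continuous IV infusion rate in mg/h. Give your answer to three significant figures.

309 mg/h

Infusion rate = CL · Css = 46.10 L/h × 6.7 mg/L = 308.9 mg/h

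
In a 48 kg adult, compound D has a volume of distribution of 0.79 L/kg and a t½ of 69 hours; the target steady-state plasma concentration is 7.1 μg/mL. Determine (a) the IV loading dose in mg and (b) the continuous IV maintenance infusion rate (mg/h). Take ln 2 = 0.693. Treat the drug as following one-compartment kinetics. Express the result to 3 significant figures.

(a) 269 mg; (b) 2.70 mg/h

Vd(total) = 48 kg × 0.79 L/kg = 37.92 L
LD = Vd × C = 37.92 × 7.1 = 269.2 mg
CL = 0.693 × Vd / t½ = 0.693 × 37.92 / 69 = 0.3808 L/h
Infusion rate = CL × Css = 0.3808 × 7.1 = 2.704 mg/h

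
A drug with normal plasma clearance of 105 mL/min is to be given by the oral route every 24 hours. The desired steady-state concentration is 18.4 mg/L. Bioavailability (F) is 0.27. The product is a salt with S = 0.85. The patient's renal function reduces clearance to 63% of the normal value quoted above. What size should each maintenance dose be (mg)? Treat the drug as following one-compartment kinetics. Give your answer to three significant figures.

7640 mg

CL = 105 mL/min = 105 × 0.06 = 6.300 L/h
Patient clearance = 0.63 × 6.300 = 3.969 L/h
At steady state, dose per interval replaces the amount cleared in that interval: F·S·D/τ = CL·Css.
D = CL × Css × τ / F / S = 3.969 × 18.4 × 24 / 0.27 / 0.85 = 7637 mg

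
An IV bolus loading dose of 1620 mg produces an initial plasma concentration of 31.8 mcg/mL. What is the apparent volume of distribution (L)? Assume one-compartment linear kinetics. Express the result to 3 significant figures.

Immediately after an IV bolus, C₀ = Dose / Vd, so Vd = Dose / C₀.
Vd = 1620 / 31.8 = 50.94 L

50.9 L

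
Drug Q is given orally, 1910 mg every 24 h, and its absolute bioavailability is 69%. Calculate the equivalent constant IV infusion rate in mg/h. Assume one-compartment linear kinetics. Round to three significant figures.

Equivalent systemic input: infusion rate = F·D/τ.
Rate = 0.69 × 1910 / 24 = 54.91 mg/h

54.9 mg/h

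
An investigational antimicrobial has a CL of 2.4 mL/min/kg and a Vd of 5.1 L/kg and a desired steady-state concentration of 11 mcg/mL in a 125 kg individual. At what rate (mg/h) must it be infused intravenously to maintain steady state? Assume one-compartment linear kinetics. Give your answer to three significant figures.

CL = 2.4 mL/min/kg × 125 kg = 300.0 mL/min = 300.0 × 60/1000 = 18.00 L/h
At steady state, infusion rate equals elimination rate: rate in = CL × Css.
Rate = CL × Css = 18.00 × 11 = 198.0 mg/h

198 mg/h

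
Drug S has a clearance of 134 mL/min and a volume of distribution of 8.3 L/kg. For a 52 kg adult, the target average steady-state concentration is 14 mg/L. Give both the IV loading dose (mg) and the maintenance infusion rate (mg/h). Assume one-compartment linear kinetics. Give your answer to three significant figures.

(a) 6040 mg; (b) 113 mg/h

Total Vd = 8.3 × 52 = 431.6 L
LD = Vd · C_target = 431.6 × 14 = 6042 mg
CL = 134 mL/min × 60/1000 = 8.040 L/h
Maintenance: replace elimination → rate = CL × Css = 8.040 × 14 = 112.6 mg/h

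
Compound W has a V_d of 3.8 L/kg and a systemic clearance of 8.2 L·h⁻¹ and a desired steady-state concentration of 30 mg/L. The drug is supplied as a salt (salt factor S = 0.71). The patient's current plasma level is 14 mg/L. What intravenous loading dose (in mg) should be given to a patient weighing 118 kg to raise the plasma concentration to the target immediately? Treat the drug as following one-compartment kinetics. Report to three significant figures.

10100 mg

Vd = 3.8 L/kg × 118 kg = 448.4 L
Concentration deficit ΔC = 30 − 14 = 16.00 mg/L
LD = Vd × ΔC / S = 448.4 × 16.00 / 0.71 = 10100 mg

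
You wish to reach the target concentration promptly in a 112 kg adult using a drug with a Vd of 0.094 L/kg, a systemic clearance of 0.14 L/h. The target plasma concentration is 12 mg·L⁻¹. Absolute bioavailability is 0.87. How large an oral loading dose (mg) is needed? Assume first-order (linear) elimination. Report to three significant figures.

Vd(total) = 112 kg × 0.094 L/kg = 10.53 L
LD = Vd × C / F = 10.53 × 12.00 / 0.87 = 145.2 mg

145 mg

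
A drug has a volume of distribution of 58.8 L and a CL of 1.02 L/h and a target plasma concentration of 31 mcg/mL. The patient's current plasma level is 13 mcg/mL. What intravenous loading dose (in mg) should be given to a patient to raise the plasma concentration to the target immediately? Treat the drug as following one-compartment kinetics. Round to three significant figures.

The loading dose fills Vd to the target concentration.
Concentration deficit ΔC = 31 − 13 = 18.00 mg/L
LD = Vd × ΔC = 58.80 × 18.00 = 1058 mg

1060 mg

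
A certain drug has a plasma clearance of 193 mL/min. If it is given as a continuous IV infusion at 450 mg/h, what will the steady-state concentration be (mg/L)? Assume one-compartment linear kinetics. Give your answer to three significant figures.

38.9 mg/L

Convert clearance: 193 mL/min × 60 min/h ÷ 1000 mL/L = 11.58 L/h
Css = rate / CL = 450 / 11.58 = 38.86 mg/L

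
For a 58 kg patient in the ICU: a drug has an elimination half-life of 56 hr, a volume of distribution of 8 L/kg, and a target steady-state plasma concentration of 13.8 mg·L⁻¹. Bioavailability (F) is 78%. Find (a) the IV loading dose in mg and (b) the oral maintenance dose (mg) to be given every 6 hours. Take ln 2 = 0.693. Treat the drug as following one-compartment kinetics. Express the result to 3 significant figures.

Vd(total) = 58 kg × 8 L/kg = 464.0 L
LD = Vd × C = 464.0 × 13.8 = 6403 mg
CL = 0.693 × Vd / t½ = 0.693 × 464.0 / 56 = 5.742 L/h
D = CL × Css × τ / F = 5.742 × 13.8 × 6 / 0.78 = 609.5 mg

(a) 6400 mg; (b) 610 mg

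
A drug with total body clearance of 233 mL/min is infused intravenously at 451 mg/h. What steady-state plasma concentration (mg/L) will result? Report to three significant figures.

Convert clearance: 233 mL/min × 60 min/h ÷ 1000 mL/L = 13.98 L/h
Css = rate / CL = 451 / 13.98 = 32.26 mg/L

32.3 mg/L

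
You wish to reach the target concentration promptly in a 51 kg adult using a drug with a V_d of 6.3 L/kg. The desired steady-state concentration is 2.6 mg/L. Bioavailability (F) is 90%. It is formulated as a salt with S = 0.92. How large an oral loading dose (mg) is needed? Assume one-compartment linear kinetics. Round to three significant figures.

1010 mg

Vd(total) = 51 kg × 6.3 L/kg = 321.3 L
The loading dose fills Vd to the target concentration.
LD = Vd × C / F / S = 321.3 × 2.600 / 0.9 / 0.92 = 1009 mg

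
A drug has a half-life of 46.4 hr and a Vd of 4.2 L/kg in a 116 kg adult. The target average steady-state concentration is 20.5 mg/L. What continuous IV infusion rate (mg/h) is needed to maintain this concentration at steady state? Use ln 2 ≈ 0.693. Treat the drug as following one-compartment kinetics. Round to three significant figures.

Vd(total) = 116 kg × 4.2 L/kg = 487.2 L
CL = ln 2 · Vd / t½ = 0.693 × 487.2 / 46.4 = 7.277 L/h
Infusion rate = CL × Css = 7.277 × 20.5 = 149.2 mg/h

149 mg/h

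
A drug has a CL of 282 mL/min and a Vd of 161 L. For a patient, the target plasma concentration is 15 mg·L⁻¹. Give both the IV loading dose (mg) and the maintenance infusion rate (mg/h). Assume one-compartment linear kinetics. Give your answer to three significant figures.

(a) 2420 mg; (b) 254 mg/h

Loading dose = Vd × C = 161.0 × 15 = 2415 mg
Convert clearance: 282 mL/min × 60 min/h ÷ 1000 mL/L = 16.92 L/h
Maintenance: replace elimination → rate = CL × Css = 16.92 × 15 = 253.8 mg/h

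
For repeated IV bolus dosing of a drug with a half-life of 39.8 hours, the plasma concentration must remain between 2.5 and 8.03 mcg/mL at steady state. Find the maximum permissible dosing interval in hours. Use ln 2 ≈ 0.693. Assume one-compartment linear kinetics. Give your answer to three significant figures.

67.0 h

k = 0.693 / t½ = 0.693 / 39.8 = 0.01741 h⁻¹
Between IV bolus doses, concentration decays as C = C₀·e^(−kτ), so C_peak/C_trough = e^(kτ).
τ_max = ln(C_peak/C_trough) / k = ln(8.03/2.5) / 0.01741 = 1.167 / 0.01741 = 67.03 h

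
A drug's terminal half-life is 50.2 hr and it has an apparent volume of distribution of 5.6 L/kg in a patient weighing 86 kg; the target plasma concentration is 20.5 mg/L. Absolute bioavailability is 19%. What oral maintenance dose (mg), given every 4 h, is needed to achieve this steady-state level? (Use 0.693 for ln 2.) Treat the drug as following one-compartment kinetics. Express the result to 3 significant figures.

2870 mg

Total Vd = 5.6 × 86 = 481.6 L
CL = ln 2 · Vd / t½ = 0.693 × 481.6 / 50.2 = 6.648 L/h
D = CL × Css × τ / F = 6.648 × 20.5 × 4 / 0.19 = 2869 mg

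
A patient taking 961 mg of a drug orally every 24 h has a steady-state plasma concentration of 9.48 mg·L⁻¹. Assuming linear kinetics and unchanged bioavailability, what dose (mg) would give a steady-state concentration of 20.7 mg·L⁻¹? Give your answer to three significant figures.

2100 mg

With linear kinetics, Css is proportional to dose rate (D/τ) at fixed clearance.
D₂ = D₁ × (Css,target / Css,current) = 961 × 20.7/9.48 = 2098 mg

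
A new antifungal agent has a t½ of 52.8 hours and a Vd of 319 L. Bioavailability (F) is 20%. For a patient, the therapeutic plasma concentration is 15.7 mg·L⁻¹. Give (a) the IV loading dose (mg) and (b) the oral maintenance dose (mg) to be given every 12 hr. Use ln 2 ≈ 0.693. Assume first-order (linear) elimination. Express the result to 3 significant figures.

(a) 5010 mg; (b) 3940 mg

LD = Vd × C = 319.0 × 15.7 = 5008 mg
CL = 0.693 × Vd / t½ = 0.693 × 319.0 / 52.8 = 4.187 L/h
D = CL × Css × τ / F = 4.187 × 15.7 × 12 / 0.2 = 3944 mg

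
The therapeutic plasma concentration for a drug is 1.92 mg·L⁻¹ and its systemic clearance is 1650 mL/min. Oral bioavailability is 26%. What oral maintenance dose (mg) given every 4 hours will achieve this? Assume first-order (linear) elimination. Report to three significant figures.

CL = 1650 mL/min × 60/1000 = 99.00 L/h
D = CL × Css × τ / F = 99.00 × 1.92 × 4 / 0.26 = 2924 mg

2920 mg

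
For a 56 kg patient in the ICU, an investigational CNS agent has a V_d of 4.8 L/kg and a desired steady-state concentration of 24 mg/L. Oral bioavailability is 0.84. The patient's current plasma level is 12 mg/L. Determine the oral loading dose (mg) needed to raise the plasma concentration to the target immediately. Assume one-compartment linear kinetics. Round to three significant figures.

3840 mg

Vd(total) = 56 kg × 4.8 L/kg = 268.8 L
The loading dose fills Vd to the target concentration.
Concentration deficit ΔC = 24 − 12 = 12.00 mg/L
LD = Vd × ΔC / F = 268.8 × 12.00 / 0.84 = 3840 mg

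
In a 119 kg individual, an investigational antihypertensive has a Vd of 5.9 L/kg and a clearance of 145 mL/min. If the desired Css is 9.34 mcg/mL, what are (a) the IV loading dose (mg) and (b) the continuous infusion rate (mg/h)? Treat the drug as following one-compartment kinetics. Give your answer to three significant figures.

(a) 6560 mg; (b) 81.3 mg/h

Vd = 5.9 L/kg × 119 kg = 702.1 L
LD = Vd · C_target = 702.1 × 9.34 = 6558 mg
CL = 145 mL/min = 145 × 0.06 = 8.700 L/h
Maintenance: replace elimination → rate = CL × Css = 8.700 × 9.34 = 81.26 mg/h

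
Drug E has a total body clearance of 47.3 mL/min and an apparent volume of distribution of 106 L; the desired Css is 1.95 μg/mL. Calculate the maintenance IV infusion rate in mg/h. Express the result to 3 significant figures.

5.53 mg/h

CL = 47.3 mL/min = 47.3 × 0.06 = 2.838 L/h
At steady state, infusion rate equals elimination rate: rate in = CL × Css.
Infusion rate = CL · Css = 2.838 L/h × 1.95 mg/L = 5.534 mg/h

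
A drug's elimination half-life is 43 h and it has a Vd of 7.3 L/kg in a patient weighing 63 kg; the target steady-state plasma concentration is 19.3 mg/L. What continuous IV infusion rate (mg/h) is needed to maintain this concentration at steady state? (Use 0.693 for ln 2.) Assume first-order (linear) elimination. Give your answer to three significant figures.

Vd(total) = 63 kg × 7.3 L/kg = 459.9 L
k = 0.693/43 = 0.01612 h⁻¹, so CL = k·Vd = 0.01612 × 459.9 = 7.414 L/h
Infusion rate = CL × Css = 7.414 × 19.3 = 143.1 mg/h

143 mg/h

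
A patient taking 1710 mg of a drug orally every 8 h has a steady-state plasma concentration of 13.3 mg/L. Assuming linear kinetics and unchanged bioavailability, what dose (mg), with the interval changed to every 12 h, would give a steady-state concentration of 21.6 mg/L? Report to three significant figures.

4170 mg

For first-order elimination, Css ∝ F·D/(CL·τ); F and CL are unchanged, so Css ∝ D/τ.
D₂ = D₁ × (Css,target / Css,current) × (τ₂/τ₁) = 1710 × (21.6/13.3) × (12/8) = 4166 mg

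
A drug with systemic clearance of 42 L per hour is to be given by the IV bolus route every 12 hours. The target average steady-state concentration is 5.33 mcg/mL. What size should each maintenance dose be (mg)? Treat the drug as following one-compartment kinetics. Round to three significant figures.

2690 mg

D = CL × Css × τ = 42.00 × 5.33 × 12 = 2686 mg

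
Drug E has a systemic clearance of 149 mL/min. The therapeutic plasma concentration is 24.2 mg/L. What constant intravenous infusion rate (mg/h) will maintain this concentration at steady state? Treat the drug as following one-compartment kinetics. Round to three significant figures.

Convert clearance: 149 mL/min × 60 min/h ÷ 1000 mL/L = 8.940 L/h
Infusion rate = CL · Css = 8.940 L/h × 24.2 mg/L = 216.3 mg/h

216 mg/h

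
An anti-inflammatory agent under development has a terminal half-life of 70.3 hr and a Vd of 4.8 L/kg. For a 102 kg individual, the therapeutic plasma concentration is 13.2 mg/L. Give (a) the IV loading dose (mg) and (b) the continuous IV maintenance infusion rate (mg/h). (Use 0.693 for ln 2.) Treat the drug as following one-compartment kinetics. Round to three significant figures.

Total Vd = 4.8 × 102 = 489.6 L
LD = Vd × C = 489.6 × 13.2 = 6463 mg
CL = 0.693 × Vd / t½ = 0.693 × 489.6 / 70.3 = 4.826 L/h
Infusion rate = CL × Css = 4.826 × 13.2 = 63.70 mg/h

(a) 6460 mg; (b) 63.7 mg/h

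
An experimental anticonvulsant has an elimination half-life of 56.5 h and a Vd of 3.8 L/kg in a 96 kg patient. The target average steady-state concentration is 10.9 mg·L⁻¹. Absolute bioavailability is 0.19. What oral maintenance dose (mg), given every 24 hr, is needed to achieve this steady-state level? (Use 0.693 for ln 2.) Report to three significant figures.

6160 mg

Total Vd = 3.8 × 96 = 364.8 L
CL = ln 2 · Vd / t½ = 0.693 × 364.8 / 56.5 = 4.474 L/h
D = CL × Css × τ / F = 4.474 × 10.9 × 24 / 0.19 = 6160 mg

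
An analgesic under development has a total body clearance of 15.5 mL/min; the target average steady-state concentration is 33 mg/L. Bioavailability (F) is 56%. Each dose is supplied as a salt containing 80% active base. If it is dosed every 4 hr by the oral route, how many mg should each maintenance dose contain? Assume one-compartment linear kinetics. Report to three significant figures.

274 mg

Convert clearance: 15.5 mL/min × 60 min/h ÷ 1000 mL/L = 0.9300 L/h
At steady state, dose per interval replaces the amount cleared in that interval: F·S·D/τ = CL·Css.
D = CL × Css × τ / F / S = 0.9300 × 33 × 4 / 0.56 / 0.8 = 274.0 mg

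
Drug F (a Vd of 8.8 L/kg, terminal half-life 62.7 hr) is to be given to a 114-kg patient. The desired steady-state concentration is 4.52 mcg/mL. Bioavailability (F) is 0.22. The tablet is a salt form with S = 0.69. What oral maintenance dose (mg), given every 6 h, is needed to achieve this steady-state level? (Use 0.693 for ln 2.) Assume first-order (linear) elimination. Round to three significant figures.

Total Vd = 8.8 × 114 = 1003 L
k = 0.693/62.7 = 0.01105 h⁻¹, so CL = k·Vd = 0.01105 × 1003 = 11.08 L/h
D = CL × Css × τ / F / S = 11.08 × 4.52 × 6 / 0.22 / 0.69 = 1980 mg

1980 mg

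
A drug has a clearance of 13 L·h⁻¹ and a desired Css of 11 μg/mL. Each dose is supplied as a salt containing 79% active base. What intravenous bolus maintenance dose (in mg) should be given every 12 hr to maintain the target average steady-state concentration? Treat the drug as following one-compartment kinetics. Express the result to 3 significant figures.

2170 mg

D = CL × Css × τ / S = 13.00 × 11 × 12 / 0.79 = 2172 mg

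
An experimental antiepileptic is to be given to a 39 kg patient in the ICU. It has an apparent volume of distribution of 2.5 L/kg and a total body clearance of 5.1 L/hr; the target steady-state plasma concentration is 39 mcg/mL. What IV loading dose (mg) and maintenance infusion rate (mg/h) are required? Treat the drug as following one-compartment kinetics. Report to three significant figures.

(a) 3800 mg; (b) 199 mg/h

Vd = 2.5 L/kg × 39 kg = 97.50 L
Loading dose = Vd × C = 97.50 × 39 = 3803 mg
Infusion rate = 5.100 L/h × 39 mg/L = 198.9 mg/h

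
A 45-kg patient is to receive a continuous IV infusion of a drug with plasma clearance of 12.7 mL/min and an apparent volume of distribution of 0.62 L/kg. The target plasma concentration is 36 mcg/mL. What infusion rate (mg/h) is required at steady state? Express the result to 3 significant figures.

27.4 mg/h

CL = 12.7 mL/min = 12.7 × 0.06 = 0.7620 L/h
Maintenance depends on clearance, not Vd — rate in must match rate out.
Infusion rate = CL · Css = 0.7620 L/h × 36 mg/L = 27.43 mg/h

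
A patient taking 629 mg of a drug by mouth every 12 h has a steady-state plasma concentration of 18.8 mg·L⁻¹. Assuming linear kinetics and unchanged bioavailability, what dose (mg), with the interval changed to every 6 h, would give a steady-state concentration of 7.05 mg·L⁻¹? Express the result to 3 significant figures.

118 mg

With linear kinetics, Css is proportional to dose rate (D/τ) at fixed clearance.
D₂ = D₁ × (Css,target / Css,current) × (τ₂/τ₁) = 629 × (7.05/18.8) × (6/12) = 117.9 mg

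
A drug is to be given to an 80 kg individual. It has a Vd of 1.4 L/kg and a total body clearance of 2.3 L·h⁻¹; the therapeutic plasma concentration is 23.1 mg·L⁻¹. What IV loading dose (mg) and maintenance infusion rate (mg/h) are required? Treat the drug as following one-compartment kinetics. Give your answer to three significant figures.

(a) 2590 mg; (b) 53.1 mg/h

Total Vd = 1.4 × 80 = 112.0 L
Loading dose = Vd × C = 112.0 × 23.1 = 2587 mg
Maintenance infusion rate = CL × Css = 2.300 × 23.1 = 53.13 mg/h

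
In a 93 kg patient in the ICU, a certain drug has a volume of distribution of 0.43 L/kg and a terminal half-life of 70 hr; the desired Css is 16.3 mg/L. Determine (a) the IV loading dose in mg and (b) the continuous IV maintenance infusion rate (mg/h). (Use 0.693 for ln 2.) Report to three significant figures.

(a) 652 mg; (b) 6.45 mg/h

Vd(total) = 93 kg × 0.43 L/kg = 39.99 L
LD = Vd × C = 39.99 × 16.3 = 651.8 mg
CL = 0.693 × Vd / t½ = 0.693 × 39.99 / 70 = 0.3959 L/h
Infusion rate = CL × Css = 0.3959 × 16.3 = 6.453 mg/h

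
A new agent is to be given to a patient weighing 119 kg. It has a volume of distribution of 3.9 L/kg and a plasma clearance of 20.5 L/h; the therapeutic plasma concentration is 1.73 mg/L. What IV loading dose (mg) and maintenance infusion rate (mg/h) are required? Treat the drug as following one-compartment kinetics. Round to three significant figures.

(a) 803 mg; (b) 35.5 mg/h

Vd = 3.9 L/kg × 119 kg = 464.1 L
LD = Vd · C_target = 464.1 × 1.73 = 802.9 mg
Maintenance: replace elimination → rate = CL × Css = 20.50 × 1.73 = 35.47 mg/h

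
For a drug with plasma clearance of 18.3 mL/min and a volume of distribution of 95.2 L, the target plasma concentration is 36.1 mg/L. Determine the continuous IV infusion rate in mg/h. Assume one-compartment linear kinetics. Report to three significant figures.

CL = 18.3 mL/min = 18.3 × 0.06 = 1.098 L/h
Vd does not affect the maintenance rate; only clearance governs steady-state input.
Infusion rate = CL · Css = 1.098 L/h × 36.1 mg/L = 39.64 mg/h

39.6 mg/h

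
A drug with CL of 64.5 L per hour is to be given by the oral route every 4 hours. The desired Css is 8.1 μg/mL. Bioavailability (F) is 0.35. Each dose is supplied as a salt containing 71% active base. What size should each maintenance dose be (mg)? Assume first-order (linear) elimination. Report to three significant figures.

8410 mg

D = CL × Css × τ / F / S = 64.50 × 8.1 × 4 / 0.35 / 0.71 = 8410 mg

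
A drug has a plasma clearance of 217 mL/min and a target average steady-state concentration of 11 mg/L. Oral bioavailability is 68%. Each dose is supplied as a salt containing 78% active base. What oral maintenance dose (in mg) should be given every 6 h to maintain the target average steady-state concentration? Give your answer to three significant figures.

1620 mg

CL = 217 mL/min = 217 × 0.06 = 13.02 L/h
At steady state, dose per interval replaces the amount cleared in that interval: F·S·D/τ = CL·Css.
D = CL × Css × τ / F / S = 13.02 × 11 × 6 / 0.68 / 0.78 = 1620 mg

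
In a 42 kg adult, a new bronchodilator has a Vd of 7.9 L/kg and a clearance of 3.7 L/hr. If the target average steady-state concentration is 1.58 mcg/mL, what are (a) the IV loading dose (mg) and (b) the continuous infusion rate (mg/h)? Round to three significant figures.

(a) 524 mg; (b) 5.85 mg/h

Vd(total) = 42 kg × 7.9 L/kg = 331.8 L
LD = Vd · C_target = 331.8 × 1.58 = 524.2 mg
Infusion rate = 3.700 L/h × 1.58 mg/L = 5.846 mg/h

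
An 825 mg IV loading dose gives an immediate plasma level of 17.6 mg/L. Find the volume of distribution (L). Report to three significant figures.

46.9 L

Immediately after an IV bolus, C₀ = Dose / Vd, so Vd = Dose / C₀.
Vd = 825 / 17.6 = 46.88 L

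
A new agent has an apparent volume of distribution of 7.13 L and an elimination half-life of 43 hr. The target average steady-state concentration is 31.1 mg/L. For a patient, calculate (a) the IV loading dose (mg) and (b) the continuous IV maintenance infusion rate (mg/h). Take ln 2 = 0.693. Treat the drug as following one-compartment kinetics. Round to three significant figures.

LD = Vd × C = 7.130 × 31.1 = 221.7 mg
CL = 0.693 × Vd / t½ = 0.693 × 7.130 / 43 = 0.1149 L/h
Infusion rate = CL × Css = 0.1149 × 31.1 = 3.573 mg/h

(a) 222 mg; (b) 3.57 mg/h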